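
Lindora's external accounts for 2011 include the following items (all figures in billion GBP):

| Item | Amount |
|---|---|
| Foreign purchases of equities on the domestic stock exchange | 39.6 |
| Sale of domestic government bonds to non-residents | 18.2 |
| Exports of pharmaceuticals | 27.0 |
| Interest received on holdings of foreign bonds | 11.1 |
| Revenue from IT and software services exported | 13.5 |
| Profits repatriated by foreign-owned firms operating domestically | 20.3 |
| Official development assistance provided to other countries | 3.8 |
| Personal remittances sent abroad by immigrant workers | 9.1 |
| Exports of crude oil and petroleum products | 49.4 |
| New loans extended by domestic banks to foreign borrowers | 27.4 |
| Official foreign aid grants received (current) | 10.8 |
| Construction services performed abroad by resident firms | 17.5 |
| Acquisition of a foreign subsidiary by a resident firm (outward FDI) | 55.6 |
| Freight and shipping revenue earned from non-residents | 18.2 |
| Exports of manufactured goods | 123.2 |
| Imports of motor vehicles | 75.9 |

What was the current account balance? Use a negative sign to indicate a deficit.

Goods: -75.9 + 27.0 + 123.2 + 49.4 = 123.7
Services: 13.5 + 18.2 + 17.5 = 49.2
Primary income: 11.1 - 20.3 = -9.2
Secondary income: -9.1 + 10.8 - 3.8 = -2.1
Current account = 123.7 + 49.2 + (-9.2) + (-2.1) = 161.6
(Excluded from the current account — financial account: foreign purchases of equities on the domestic stock exchange 39.6, sale of domestic government bonds to non-residents 18.2, new loans extended by domestic banks to foreign borrowers 27.4, acquisition of a foreign subsidiary by a resident firm (outward FDI) 55.6.)

161.6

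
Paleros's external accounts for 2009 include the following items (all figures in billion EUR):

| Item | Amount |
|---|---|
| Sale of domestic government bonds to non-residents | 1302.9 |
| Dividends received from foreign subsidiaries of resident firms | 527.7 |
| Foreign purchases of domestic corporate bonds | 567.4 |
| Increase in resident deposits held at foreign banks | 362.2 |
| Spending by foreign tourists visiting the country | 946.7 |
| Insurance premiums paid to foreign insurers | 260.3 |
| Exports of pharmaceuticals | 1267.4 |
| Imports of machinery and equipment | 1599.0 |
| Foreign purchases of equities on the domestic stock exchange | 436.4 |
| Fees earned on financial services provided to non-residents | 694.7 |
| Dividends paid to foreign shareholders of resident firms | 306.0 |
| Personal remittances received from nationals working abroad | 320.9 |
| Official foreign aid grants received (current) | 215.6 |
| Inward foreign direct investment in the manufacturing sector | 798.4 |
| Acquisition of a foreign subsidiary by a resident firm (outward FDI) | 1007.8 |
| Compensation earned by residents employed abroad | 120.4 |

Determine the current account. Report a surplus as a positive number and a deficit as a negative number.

Goods: -1599.0 + 1267.4 = -331.6
Services: 946.7 - 260.3 + 694.7 = 1381.1
Primary income: 527.7 - 306.0 + 120.4 = 342.1
Secondary income: 215.6 + 320.9 = 536.5
Current account = (-331.6) + 1381.1 + 342.1 + 536.5 = 1928.1
(Excluded from the current account — financial account: sale of domestic government bonds to non-residents 1302.9, foreign purchases of domestic corporate bonds 567.4, increase in resident deposits held at foreign banks 362.2, foreign purchases of equities on the domestic stock exchange 436.4, inward foreign direct investment in the manufacturing sector 798.4, acquisition of a foreign subsidiary by a resident firm (outward FDI) 1007.8.)

1928.1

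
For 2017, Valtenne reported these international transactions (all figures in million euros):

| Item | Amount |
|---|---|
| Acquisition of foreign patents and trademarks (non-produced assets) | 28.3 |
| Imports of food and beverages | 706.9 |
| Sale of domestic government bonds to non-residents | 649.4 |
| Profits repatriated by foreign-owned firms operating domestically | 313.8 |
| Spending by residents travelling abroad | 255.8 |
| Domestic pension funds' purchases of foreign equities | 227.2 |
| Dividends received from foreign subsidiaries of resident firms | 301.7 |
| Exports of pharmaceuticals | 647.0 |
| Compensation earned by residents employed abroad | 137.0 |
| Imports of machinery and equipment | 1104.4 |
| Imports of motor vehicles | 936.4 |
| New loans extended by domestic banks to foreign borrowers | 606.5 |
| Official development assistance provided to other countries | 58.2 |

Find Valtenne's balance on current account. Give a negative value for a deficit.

-2289.8

Goods: -1104.4 - 706.9 - 936.4 + 647.0 = -2100.7
Services: -255.8
Primary income: 137.0 - 313.8 + 301.7 = 124.9
Secondary income: -58.2
Current account = (-2100.7) + (-255.8) + 124.9 + (-58.2) = -2289.8
(Excluded from the current account — capital account: acquisition of foreign patents and trademarks (non-produced assets) 28.3; financial account: sale of domestic government bonds to non-residents 649.4, domestic pension funds' purchases of foreign equities 227.2, new loans extended by domestic banks to foreign borrowers 606.5.)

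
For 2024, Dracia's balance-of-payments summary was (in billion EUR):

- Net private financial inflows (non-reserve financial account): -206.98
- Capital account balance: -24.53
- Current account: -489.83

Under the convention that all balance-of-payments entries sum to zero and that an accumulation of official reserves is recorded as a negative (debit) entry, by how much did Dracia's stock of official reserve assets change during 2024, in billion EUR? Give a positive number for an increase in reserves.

Official reserve transactions balance = -((-489.83) + (-24.53) + (-206.98)) = 721.34
An accumulation of reserves is recorded as a debit (negative entry), so the change in the stock of reserves is the negative of that balance.
Change in official reserves = -(721.34) = -721.34

-721.34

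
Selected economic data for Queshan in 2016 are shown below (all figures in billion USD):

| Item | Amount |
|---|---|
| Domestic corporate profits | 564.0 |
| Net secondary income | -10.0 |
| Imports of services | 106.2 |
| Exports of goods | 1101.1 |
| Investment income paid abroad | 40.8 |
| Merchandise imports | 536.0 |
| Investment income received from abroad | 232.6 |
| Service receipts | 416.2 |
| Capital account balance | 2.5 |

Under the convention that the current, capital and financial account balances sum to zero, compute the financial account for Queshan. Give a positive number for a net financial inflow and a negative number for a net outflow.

Goods balance = 1101.1 - 536.0 = 565.1
Services balance = 416.2 - 106.2 = 310.0
Trade balance (goods + services) = 565.1 + 310.0 = 875.1
Net primary income = 232.6 - 40.8 = 191.8
Net secondary income = -10.0
Current account = 875.1 + 191.8 + (-10.0) = 1056.9
Financial account = -(1056.9 + 2.5) = -1059.4

-1059.4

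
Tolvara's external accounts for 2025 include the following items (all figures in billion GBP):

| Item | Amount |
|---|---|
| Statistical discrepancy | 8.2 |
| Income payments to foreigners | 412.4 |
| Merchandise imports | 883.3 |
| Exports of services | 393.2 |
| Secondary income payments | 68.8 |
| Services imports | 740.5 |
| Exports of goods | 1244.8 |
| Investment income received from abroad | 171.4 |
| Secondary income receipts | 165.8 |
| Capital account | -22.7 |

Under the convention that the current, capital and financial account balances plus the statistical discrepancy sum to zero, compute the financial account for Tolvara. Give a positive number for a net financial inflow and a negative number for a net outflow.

144.3

Goods balance = 1244.8 - 883.3 = 361.5
Services balance = 393.2 - 740.5 = -347.3
Trade balance (goods + services) = 361.5 + (-347.3) = 14.2
Net primary income = 171.4 - 412.4 = -241.0
Net secondary income = 165.8 - 68.8 = 97.0
Current account = 14.2 + (-241.0) + 97.0 = -129.8
Financial account = -(-129.8 + (-22.7) + 8.2) = 144.3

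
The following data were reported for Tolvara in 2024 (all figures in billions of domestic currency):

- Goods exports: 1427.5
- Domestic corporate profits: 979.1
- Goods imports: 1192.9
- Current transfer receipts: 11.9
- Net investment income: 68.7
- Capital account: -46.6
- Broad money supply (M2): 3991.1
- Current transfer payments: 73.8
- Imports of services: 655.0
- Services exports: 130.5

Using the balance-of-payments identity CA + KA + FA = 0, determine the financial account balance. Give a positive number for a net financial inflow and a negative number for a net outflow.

Goods balance = 1427.5 - 1192.9 = 234.6
Services balance = 130.5 - 655.0 = -524.5
Trade balance (goods + services) = 234.6 + (-524.5) = -289.9
Net primary income = 68.7
Net secondary income = 11.9 - 73.8 = -61.9
Current account = -289.9 + 68.7 + (-61.9) = -283.1
Financial account = -(-283.1 + (-46.6)) = 329.7

329.7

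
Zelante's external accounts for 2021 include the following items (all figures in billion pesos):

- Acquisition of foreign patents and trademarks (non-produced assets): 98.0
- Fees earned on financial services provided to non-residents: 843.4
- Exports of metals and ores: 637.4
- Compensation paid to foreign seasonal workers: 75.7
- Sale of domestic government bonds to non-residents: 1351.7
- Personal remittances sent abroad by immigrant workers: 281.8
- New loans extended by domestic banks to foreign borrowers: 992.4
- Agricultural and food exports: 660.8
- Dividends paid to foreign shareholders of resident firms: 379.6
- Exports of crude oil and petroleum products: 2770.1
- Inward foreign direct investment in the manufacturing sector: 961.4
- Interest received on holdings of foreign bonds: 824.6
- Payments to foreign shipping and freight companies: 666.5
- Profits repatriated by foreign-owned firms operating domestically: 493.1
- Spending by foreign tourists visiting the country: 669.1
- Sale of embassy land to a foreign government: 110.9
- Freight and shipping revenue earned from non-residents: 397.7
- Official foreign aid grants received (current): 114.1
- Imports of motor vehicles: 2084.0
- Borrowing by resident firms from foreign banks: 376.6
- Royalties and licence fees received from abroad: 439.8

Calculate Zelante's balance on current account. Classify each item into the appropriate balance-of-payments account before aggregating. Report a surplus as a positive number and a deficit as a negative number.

Goods: 660.8 + 637.4 - 2084.0 + 2770.1 = 1984.3
Services: 843.4 + 669.1 + 439.8 + 397.7 - 666.5 = 1683.5
Primary income: 824.6 - 75.7 - 493.1 - 379.6 = -123.8
Secondary income: 114.1 - 281.8 = -167.7
Current account = 1984.3 + 1683.5 + (-123.8) + (-167.7) = 3376.3
(Excluded from the current account — capital account: acquisition of foreign patents and trademarks (non-produced assets) 98.0, sale of embassy land to a foreign government 110.9; financial account: sale of domestic government bonds to non-residents 1351.7, new loans extended by domestic banks to foreign borrowers 992.4, inward foreign direct investment in the manufacturing sector 961.4, borrowing by resident firms from foreign banks 376.6.)

3376.3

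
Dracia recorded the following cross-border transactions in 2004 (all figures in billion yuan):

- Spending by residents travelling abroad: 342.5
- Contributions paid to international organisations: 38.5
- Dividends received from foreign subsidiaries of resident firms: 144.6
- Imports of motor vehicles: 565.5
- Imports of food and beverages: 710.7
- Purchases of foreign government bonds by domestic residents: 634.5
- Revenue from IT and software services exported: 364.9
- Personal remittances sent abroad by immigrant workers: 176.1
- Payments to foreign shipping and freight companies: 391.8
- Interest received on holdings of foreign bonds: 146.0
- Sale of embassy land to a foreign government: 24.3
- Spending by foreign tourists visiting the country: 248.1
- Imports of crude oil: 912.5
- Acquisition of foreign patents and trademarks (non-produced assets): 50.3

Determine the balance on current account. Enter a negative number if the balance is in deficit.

-2234.0

Goods: -912.5 - 710.7 - 565.5 = -2188.7
Services: 364.9 + 248.1 - 342.5 - 391.8 = -121.3
Primary income: 144.6 + 146.0 = 290.6
Secondary income: -176.1 - 38.5 = -214.6
Current account = (-2188.7) + (-121.3) + 290.6 + (-214.6) = -2234.0
(Excluded from the current account — financial account: purchases of foreign government bonds by domestic residents 634.5; capital account: sale of embassy land to a foreign government 24.3, acquisition of foreign patents and trademarks (non-produced assets) 50.3.)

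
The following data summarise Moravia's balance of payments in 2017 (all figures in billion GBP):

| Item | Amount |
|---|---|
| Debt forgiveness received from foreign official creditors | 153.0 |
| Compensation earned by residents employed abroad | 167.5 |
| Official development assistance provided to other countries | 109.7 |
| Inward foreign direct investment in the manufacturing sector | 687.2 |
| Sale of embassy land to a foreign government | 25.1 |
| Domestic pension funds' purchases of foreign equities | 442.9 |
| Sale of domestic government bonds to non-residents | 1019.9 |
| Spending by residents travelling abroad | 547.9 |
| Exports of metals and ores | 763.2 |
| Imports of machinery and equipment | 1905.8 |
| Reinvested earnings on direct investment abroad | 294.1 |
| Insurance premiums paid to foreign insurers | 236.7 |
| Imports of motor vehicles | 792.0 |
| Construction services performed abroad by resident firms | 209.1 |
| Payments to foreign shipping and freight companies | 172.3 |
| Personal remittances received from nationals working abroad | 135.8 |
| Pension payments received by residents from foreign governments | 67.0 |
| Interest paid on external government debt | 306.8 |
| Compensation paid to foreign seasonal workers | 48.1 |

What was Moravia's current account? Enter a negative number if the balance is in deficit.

Goods: -1905.8 + 763.2 - 792.0 = -1934.6
Services: 209.1 - 172.3 - 236.7 - 547.9 = -747.8
Primary income: -306.8 - 48.1 + 167.5 + 294.1 = 106.7
Secondary income: -109.7 + 67.0 + 135.8 = 93.1
Current account = (-1934.6) + (-747.8) + 106.7 + 93.1 = -2482.6
(Excluded from the current account — capital account: debt forgiveness received from foreign official creditors 153.0, sale of embassy land to a foreign government 25.1; financial account: inward foreign direct investment in the manufacturing sector 687.2, domestic pension funds' purchases of foreign equities 442.9, sale of domestic government bonds to non-residents 1019.9.)

-2482.6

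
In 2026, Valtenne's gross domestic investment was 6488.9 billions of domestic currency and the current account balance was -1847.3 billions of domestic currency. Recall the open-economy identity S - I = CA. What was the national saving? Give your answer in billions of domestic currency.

4641.6

S = I + CA = 6488.9 + (-1847.3) = 4641.6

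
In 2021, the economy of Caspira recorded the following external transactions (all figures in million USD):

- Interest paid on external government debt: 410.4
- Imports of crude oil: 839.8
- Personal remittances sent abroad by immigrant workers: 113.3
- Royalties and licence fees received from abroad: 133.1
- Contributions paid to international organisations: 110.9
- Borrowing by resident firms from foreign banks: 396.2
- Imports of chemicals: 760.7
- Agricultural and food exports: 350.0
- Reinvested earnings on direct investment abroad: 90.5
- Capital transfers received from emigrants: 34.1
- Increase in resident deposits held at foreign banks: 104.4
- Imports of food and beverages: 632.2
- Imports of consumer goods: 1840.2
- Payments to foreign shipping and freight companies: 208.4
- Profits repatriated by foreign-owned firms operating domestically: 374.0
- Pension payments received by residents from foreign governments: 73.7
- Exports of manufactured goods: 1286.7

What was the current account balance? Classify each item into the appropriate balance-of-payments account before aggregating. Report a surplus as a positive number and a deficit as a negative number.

-3355.9

Goods: -632.2 + 350.0 + 1286.7 - 839.8 - 1840.2 - 760.7 = -2436.2
Services: -208.4 + 133.1 = -75.3
Primary income: -374.0 - 410.4 + 90.5 = -693.9
Secondary income: 73.7 - 110.9 - 113.3 = -150.5
Current account = (-2436.2) + (-75.3) + (-693.9) + (-150.5) = -3355.9
(Excluded from the current account — financial account: borrowing by resident firms from foreign banks 396.2, increase in resident deposits held at foreign banks 104.4; capital account: capital transfers received from emigrants 34.1.)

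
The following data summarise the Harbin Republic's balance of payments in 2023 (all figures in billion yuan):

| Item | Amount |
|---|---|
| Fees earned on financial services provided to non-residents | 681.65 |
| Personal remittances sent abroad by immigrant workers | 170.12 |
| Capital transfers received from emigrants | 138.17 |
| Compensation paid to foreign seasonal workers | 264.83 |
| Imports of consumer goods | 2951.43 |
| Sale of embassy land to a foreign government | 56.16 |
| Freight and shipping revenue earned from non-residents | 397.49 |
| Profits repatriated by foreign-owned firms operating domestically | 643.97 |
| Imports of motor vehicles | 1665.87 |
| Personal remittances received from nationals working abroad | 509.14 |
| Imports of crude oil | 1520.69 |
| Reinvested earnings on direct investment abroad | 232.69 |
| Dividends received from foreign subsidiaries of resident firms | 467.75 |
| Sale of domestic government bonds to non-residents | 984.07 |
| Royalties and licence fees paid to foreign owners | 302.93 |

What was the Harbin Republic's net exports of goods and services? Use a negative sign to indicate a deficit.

-5361.78

Goods: -2951.43 - 1665.87 - 1520.69 = -6137.99
Services: 397.49 + 681.65 - 302.93 = 776.21
Trade balance = -6137.99 + 776.21 = -5361.78
(Excluded from the trade balance — secondary income: personal remittances sent abroad by immigrant workers 170.12, personal remittances received from nationals working abroad 509.14; capital account: capital transfers received from emigrants 138.17, sale of embassy land to a foreign government 56.16; primary income: compensation paid to foreign seasonal workers 264.83, profits repatriated by foreign-owned firms operating domestically 643.97, reinvested earnings on direct investment abroad 232.69, dividends received from foreign subsidiaries of resident firms 467.75; financial account: sale of domestic government bonds to non-residents 984.07.)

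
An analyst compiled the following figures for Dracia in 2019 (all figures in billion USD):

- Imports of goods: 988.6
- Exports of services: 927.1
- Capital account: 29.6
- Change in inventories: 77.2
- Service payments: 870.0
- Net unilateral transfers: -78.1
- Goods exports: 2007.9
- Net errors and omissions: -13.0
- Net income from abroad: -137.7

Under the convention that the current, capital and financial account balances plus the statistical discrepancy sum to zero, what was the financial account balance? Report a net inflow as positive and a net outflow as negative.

Goods balance = 2007.9 - 988.6 = 1019.3
Services balance = 927.1 - 870.0 = 57.1
Trade balance (goods + services) = 1019.3 + 57.1 = 1076.4
Net primary income = -137.7
Net secondary income = -78.1
Current account = 1076.4 + (-137.7) + (-78.1) = 860.6
Financial account = -(860.6 + 29.6 + (-13.0)) = -877.2

-877.2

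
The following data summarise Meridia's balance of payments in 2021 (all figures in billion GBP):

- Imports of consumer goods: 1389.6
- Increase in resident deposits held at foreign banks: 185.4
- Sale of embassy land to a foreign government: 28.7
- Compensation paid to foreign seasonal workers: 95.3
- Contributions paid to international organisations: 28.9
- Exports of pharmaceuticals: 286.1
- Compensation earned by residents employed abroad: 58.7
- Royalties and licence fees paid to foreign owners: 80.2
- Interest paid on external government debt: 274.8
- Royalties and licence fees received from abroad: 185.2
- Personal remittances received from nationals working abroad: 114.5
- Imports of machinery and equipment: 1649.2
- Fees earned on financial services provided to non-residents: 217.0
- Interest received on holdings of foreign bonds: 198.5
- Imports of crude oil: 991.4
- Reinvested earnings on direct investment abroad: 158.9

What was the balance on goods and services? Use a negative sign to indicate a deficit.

-3422.1

Goods: -1649.2 - 991.4 - 1389.6 + 286.1 = -3744.1
Services: 217.0 + 185.2 - 80.2 = 322.0
Trade balance = -3744.1 + 322.0 = -3422.1
(Excluded from the trade balance — financial account: increase in resident deposits held at foreign banks 185.4; capital account: sale of embassy land to a foreign government 28.7; primary income: compensation paid to foreign seasonal workers 95.3, compensation earned by residents employed abroad 58.7, interest paid on external government debt 274.8, interest received on holdings of foreign bonds 198.5, reinvested earnings on direct investment abroad 158.9; secondary income: contributions paid to international organisations 28.9, personal remittances received from nationals working abroad 114.5.)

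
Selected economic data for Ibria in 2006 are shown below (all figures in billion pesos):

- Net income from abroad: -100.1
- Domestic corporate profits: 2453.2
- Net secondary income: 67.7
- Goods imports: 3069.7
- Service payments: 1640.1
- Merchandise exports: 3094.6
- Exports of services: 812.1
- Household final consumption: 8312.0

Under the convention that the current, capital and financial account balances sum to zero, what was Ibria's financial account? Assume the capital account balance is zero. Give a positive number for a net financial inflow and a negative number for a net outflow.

Goods balance = 3094.6 - 3069.7 = 24.9
Services balance = 812.1 - 1640.1 = -828.0
Trade balance (goods + services) = 24.9 + (-828.0) = -803.1
Net primary income = -100.1
Net secondary income = 67.7
Current account = -803.1 + (-100.1) + 67.7 = -835.5
Financial account = -(-835.5) = 835.5

835.5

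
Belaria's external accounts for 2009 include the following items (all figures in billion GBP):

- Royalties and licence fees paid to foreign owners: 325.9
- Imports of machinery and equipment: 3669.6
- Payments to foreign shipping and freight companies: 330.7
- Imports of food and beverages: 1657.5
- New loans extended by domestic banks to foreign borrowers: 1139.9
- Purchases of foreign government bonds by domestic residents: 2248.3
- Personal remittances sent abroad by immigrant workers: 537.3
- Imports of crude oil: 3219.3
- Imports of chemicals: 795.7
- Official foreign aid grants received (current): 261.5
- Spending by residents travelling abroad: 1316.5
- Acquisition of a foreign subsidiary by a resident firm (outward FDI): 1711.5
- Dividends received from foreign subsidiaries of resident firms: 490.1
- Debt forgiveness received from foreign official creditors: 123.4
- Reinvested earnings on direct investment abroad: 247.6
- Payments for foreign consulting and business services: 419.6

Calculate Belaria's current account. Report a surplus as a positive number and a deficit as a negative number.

Goods: -1657.5 - 3219.3 - 795.7 - 3669.6 = -9342.1
Services: -1316.5 - 325.9 - 330.7 - 419.6 = -2392.7
Primary income: 247.6 + 490.1 = 737.7
Secondary income: 261.5 - 537.3 = -275.8
Current account = (-9342.1) + (-2392.7) + 737.7 + (-275.8) = -11272.9
(Excluded from the current account — financial account: new loans extended by domestic banks to foreign borrowers 1139.9, purchases of foreign government bonds by domestic residents 2248.3, acquisition of a foreign subsidiary by a resident firm (outward FDI) 1711.5; capital account: debt forgiveness received from foreign official creditors 123.4.)

-11272.9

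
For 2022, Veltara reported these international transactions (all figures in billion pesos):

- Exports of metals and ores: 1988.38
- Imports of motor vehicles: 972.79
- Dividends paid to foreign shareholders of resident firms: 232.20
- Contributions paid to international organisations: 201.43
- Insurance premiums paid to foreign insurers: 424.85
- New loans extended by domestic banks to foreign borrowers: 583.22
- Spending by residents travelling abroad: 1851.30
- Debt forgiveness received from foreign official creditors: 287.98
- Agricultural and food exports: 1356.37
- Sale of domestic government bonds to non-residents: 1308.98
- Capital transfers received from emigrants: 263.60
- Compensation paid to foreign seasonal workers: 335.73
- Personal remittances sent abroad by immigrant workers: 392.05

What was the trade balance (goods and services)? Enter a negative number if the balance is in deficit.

95.81

Goods: 1988.38 - 972.79 + 1356.37 = 2371.96
Services: -424.85 - 1851.30 = -2276.15
Trade balance = 2371.96 + (-2276.15) = 95.81
(Excluded from the trade balance — primary income: dividends paid to foreign shareholders of resident firms 232.20, compensation paid to foreign seasonal workers 335.73; secondary income: contributions paid to international organisations 201.43, personal remittances sent abroad by immigrant workers 392.05; financial account: new loans extended by domestic banks to foreign borrowers 583.22, sale of domestic government bonds to non-residents 1308.98; capital account: debt forgiveness received from foreign official creditors 287.98, capital transfers received from emigrants 263.60.)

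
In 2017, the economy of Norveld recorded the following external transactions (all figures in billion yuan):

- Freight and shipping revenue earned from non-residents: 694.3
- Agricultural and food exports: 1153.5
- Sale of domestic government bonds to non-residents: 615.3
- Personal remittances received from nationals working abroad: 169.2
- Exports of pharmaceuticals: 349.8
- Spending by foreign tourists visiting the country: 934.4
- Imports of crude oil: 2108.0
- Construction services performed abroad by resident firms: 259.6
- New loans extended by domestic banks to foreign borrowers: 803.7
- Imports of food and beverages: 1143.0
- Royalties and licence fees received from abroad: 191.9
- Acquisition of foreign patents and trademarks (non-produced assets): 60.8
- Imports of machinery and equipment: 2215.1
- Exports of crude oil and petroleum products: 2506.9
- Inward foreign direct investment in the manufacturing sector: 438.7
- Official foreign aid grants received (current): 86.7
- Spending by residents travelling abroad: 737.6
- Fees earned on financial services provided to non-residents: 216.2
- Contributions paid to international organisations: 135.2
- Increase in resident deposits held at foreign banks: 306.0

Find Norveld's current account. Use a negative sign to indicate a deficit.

Goods: -1143.0 + 2506.9 + 349.8 - 2108.0 - 2215.1 + 1153.5 = -1455.9
Services: 259.6 - 737.6 + 191.9 + 216.2 + 694.3 + 934.4 = 1558.8
Secondary income: 169.2 + 86.7 - 135.2 = 120.7
Current account = (-1455.9) + 1558.8 + 120.7 = 223.6
(Excluded from the current account — financial account: sale of domestic government bonds to non-residents 615.3, new loans extended by domestic banks to foreign borrowers 803.7, inward foreign direct investment in the manufacturing sector 438.7, increase in resident deposits held at foreign banks 306.0; capital account: acquisition of foreign patents and trademarks (non-produced assets) 60.8.)

223.6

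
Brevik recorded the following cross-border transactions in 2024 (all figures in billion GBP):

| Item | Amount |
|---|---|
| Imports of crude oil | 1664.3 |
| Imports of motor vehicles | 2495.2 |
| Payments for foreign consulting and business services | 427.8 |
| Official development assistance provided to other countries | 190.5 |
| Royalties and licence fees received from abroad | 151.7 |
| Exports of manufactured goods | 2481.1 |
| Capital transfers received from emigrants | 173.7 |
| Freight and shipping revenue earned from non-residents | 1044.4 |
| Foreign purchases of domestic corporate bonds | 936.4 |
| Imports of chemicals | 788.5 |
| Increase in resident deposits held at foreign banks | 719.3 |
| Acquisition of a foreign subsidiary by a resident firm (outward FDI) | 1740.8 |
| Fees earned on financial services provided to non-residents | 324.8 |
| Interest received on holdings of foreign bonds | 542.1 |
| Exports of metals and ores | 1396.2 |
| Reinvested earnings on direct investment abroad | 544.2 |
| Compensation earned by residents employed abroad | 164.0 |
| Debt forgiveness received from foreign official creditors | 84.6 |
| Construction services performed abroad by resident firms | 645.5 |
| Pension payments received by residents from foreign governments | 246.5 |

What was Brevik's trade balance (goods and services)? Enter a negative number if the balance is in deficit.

667.9

Goods: -2495.2 - 1664.3 - 788.5 + 1396.2 + 2481.1 = -1070.7
Services: 645.5 + 324.8 - 427.8 + 151.7 + 1044.4 = 1738.6
Trade balance = -1070.7 + 1738.6 = 667.9
(Excluded from the trade balance — secondary income: official development assistance provided to other countries 190.5, pension payments received by residents from foreign governments 246.5; capital account: capital transfers received from emigrants 173.7, debt forgiveness received from foreign official creditors 84.6; financial account: foreign purchases of domestic corporate bonds 936.4, increase in resident deposits held at foreign banks 719.3, acquisition of a foreign subsidiary by a resident firm (outward FDI) 1740.8; primary income: interest received on holdings of foreign bonds 542.1, reinvested earnings on direct investment abroad 544.2, compensation earned by residents employed abroad 164.0.)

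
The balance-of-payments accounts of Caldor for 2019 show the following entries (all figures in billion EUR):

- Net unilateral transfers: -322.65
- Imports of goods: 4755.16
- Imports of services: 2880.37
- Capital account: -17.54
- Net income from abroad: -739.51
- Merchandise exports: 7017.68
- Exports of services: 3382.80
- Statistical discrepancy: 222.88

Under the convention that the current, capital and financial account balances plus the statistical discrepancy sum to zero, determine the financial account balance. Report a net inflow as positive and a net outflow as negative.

Goods balance = 7017.68 - 4755.16 = 2262.52
Services balance = 3382.80 - 2880.37 = 502.43
Trade balance (goods + services) = 2262.52 + 502.43 = 2764.95
Net primary income = -739.51
Net secondary income = -322.65
Current account = 2764.95 + (-739.51) + (-322.65) = 1702.79
Financial account = -(1702.79 + (-17.54) + 222.88) = -1908.13

-1908.13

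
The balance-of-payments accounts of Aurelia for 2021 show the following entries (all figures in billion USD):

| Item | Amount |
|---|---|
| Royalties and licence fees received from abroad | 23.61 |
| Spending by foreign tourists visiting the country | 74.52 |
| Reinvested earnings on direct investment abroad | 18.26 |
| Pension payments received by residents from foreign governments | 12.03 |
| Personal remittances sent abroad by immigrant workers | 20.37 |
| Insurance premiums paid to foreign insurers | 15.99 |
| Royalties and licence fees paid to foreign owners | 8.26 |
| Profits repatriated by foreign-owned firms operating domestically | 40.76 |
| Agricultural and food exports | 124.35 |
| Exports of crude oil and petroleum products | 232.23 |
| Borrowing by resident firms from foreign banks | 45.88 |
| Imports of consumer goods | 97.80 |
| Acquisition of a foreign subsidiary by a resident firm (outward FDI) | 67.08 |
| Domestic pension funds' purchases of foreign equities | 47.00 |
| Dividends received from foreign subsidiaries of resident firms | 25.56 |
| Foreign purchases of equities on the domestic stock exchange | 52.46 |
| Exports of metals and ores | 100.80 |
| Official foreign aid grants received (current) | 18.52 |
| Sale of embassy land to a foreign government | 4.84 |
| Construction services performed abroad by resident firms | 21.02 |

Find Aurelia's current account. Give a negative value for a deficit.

Goods: -97.80 + 232.23 + 100.80 + 124.35 = 359.58
Services: -15.99 + 23.61 + 21.02 - 8.26 + 74.52 = 94.90
Primary income: -40.76 + 25.56 + 18.26 = 3.06
Secondary income: 12.03 + 18.52 - 20.37 = 10.18
Current account = 359.58 + 94.90 + 3.06 + 10.18 = 467.72
(Excluded from the current account — financial account: borrowing by resident firms from foreign banks 45.88, acquisition of a foreign subsidiary by a resident firm (outward FDI) 67.08, domestic pension funds' purchases of foreign equities 47.00, foreign purchases of equities on the domestic stock exchange 52.46; capital account: sale of embassy land to a foreign government 4.84.)

467.72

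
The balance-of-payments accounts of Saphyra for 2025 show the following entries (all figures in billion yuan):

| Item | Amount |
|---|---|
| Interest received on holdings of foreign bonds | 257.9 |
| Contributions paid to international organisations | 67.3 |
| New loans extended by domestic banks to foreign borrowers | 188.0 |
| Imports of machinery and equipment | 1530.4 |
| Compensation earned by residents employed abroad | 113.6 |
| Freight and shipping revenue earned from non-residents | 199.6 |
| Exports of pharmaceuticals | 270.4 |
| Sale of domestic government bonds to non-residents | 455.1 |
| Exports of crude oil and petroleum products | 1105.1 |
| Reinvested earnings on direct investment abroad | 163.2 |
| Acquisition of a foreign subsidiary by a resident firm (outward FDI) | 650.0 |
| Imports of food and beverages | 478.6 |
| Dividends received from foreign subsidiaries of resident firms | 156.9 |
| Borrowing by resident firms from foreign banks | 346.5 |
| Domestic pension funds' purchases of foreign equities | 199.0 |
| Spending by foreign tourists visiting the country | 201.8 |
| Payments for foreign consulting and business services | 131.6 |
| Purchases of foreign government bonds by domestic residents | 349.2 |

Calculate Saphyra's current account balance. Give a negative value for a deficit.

Goods: 270.4 - 1530.4 - 478.6 + 1105.1 = -633.5
Services: 199.6 + 201.8 - 131.6 = 269.8
Primary income: 163.2 + 113.6 + 156.9 + 257.9 = 691.6
Secondary income: -67.3
Current account = (-633.5) + 269.8 + 691.6 + (-67.3) = 260.6
(Excluded from the current account — financial account: new loans extended by domestic banks to foreign borrowers 188.0, sale of domestic government bonds to non-residents 455.1, acquisition of a foreign subsidiary by a resident firm (outward FDI) 650.0, borrowing by resident firms from foreign banks 346.5, domestic pension funds' purchases of foreign equities 199.0, purchases of foreign government bonds by domestic residents 349.2.)

260.6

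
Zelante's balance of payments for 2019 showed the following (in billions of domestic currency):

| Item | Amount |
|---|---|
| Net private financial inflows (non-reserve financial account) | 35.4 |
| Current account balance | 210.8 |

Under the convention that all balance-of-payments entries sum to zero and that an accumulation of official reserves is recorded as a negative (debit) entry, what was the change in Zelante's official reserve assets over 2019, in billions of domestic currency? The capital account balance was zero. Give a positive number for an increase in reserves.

Official reserve transactions balance = -(210.8 + 35.4) = -246.2
An accumulation of reserves is recorded as a debit (negative entry), so the change in the stock of reserves is the negative of that balance.
Change in official reserves = -(-246.2) = 246.2

246.2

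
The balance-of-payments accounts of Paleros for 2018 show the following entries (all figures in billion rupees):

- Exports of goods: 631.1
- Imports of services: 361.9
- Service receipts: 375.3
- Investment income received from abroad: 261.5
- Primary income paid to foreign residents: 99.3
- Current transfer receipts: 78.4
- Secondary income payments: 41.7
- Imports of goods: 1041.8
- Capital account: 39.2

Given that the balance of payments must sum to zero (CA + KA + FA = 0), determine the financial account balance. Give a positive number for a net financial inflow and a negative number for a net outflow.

Goods balance = 631.1 - 1041.8 = -410.7
Services balance = 375.3 - 361.9 = 13.4
Trade balance (goods + services) = -410.7 + 13.4 = -397.3
Net primary income = 261.5 - 99.3 = 162.2
Net secondary income = 78.4 - 41.7 = 36.7
Current account = -397.3 + 162.2 + 36.7 = -198.4
Financial account = -(-198.4 + 39.2) = 159.2

159.2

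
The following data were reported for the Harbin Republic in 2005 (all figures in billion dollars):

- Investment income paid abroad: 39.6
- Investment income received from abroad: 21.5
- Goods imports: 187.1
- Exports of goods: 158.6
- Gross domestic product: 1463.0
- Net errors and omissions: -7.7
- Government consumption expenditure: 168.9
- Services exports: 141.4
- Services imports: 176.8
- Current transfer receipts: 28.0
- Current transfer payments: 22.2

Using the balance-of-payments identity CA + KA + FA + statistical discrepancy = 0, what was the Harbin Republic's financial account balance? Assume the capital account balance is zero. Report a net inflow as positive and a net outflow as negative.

83.9

Goods balance = 158.6 - 187.1 = -28.5
Services balance = 141.4 - 176.8 = -35.4
Trade balance (goods + services) = -28.5 + (-35.4) = -63.9
Net primary income = 21.5 - 39.6 = -18.1
Net secondary income = 28.0 - 22.2 = 5.8
Current account = -63.9 + (-18.1) + 5.8 = -76.2
Financial account = -(-76.2 + (-7.7)) = 83.9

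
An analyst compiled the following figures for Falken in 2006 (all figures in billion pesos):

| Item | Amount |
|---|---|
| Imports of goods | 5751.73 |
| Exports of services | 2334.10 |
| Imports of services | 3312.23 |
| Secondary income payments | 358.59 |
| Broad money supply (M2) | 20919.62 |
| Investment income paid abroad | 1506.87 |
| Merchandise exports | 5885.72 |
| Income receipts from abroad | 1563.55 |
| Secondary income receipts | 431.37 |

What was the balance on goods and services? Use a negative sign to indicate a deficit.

-844.14

Goods balance = 5885.72 - 5751.73 = 133.99
Services balance = 2334.10 - 3312.23 = -978.13
Trade balance (goods + services) = 133.99 + (-978.13) = -844.14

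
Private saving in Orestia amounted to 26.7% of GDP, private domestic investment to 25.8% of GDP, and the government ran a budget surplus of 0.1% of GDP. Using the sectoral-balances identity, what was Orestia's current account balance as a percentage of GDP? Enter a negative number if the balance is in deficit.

By the sectoral-balances identity, CA = (S_private - I) + (T - G).
Private balance = 26.7 - 25.8 = 0.9
Government balance (T - G) = 0.1
CA = 0.9 + 0.1 = 1.0

1.0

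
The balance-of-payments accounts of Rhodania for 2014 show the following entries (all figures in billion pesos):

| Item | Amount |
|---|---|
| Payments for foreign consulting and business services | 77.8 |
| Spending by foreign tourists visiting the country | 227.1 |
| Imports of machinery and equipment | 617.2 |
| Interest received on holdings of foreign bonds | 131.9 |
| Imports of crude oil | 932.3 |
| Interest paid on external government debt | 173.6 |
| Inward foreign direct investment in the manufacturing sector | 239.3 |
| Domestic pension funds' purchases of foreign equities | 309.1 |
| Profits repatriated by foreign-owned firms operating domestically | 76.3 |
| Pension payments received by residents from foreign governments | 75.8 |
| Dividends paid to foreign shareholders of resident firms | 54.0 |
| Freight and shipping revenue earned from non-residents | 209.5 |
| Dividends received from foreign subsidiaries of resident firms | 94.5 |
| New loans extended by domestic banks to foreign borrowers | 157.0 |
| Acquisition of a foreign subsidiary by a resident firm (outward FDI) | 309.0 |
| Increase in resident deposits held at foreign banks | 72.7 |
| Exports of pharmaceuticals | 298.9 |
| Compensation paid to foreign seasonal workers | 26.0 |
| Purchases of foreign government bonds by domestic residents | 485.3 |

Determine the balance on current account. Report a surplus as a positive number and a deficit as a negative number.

-919.5

Goods: 298.9 - 932.3 - 617.2 = -1250.6
Services: 209.5 + 227.1 - 77.8 = 358.8
Primary income: -173.6 - 26.0 + 131.9 - 76.3 + 94.5 - 54.0 = -103.5
Secondary income: 75.8
Current account = (-1250.6) + 358.8 + (-103.5) + 75.8 = -919.5
(Excluded from the current account — financial account: inward foreign direct investment in the manufacturing sector 239.3, domestic pension funds' purchases of foreign equities 309.1, new loans extended by domestic banks to foreign borrowers 157.0, acquisition of a foreign subsidiary by a resident firm (outward FDI) 309.0, increase in resident deposits held at foreign banks 72.7, purchases of foreign government bonds by domestic residents 485.3.)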